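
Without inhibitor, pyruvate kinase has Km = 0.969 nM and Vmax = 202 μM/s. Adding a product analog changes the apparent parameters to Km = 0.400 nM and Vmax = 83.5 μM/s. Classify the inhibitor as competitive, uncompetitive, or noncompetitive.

uncompetitive

Both Km and Vmax decrease by the same factor (~2.42-fold) — characteristic of uncompetitive inhibition.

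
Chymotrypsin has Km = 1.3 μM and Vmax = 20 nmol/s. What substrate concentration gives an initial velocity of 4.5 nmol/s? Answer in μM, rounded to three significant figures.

The required fractional saturation is v/Vmax = 4.5/20 = 0.2250.
Then [S]/(Km+[S]) = 0.2250 ⇒ [S] = 1.3 × 0.2250/(1 − 0.2250) = 0.377 μM.

0.377 μM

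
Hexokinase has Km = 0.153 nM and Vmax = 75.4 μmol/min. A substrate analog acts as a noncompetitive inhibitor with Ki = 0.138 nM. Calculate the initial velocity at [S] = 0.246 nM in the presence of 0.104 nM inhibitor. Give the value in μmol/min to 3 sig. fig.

26.5 μmol/min

With α = 1 + [I]/Ki = 1 + 0.104/0.138 = 1.754, the noncompetitive rate law is v = (Vmax/α)·[S] / (Km + [S]).
v = (75.4/1.754)×0.246 / (0.153 + 0.246) = 10.58/0.3990 = 26.5 μmol/min.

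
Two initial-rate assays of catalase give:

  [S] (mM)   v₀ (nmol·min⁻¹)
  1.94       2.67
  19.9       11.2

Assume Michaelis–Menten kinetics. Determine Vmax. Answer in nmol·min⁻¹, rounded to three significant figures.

17.1 nmol·min⁻¹

In reciprocal form, 1/v = (Km/Vmax)·(1/[S]) + 1/Vmax. The two points give (1/[S], 1/v) = (0.5155, 0.3745) and (0.05025, 0.08929).
Slope = (0.3745 − 0.08929)/(0.5155 − 0.05025) = 0.6132; intercept = 0.3745 − 0.6132×0.5155 = 0.05847.
Vmax = 1/intercept = 17.1 nmol·min⁻¹; Km = slope × Vmax = 0.6132 × 17.1 = 10.5 mM.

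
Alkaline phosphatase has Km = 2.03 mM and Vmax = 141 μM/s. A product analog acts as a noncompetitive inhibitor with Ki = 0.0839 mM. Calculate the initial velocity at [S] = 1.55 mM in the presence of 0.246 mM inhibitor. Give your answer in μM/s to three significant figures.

With α = 1 + [I]/Ki = 1 + 0.246/0.0839 = 3.932, the noncompetitive rate law is v = (Vmax/α)·[S] / (Km + [S]).
v = (141/3.932)×1.55 / (2.03 + 1.55) = 55.58/3.580 = 15.5 μM/s.

15.5 μM/s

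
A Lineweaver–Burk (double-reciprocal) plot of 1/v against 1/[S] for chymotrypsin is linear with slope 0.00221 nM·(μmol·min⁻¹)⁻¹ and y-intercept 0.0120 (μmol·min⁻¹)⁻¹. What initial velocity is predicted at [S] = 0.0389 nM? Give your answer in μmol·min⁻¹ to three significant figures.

14.5 μmol·min⁻¹

The y-intercept is 1/Vmax, so Vmax = 1/0.0120 = 83.3 μmol·min⁻¹.
The slope is Km/Vmax, so Km = 0.00221 × 83.3 = 0.184 nM.
Then v = 83.3 × 0.0389/(0.184 + 0.0389) = 14.5 μmol·min⁻¹.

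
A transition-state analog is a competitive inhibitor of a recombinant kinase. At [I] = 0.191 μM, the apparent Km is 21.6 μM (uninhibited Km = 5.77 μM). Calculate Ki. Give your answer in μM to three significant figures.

0.0696 μM

Competitive: Km,app = α·Km with α = 1 + [I]/Ki.
α = Km,app/Km = 21.6/5.77 = 3.744.
Ki = [I]/(α − 1) = 0.191/2.744 = 0.0696 μM.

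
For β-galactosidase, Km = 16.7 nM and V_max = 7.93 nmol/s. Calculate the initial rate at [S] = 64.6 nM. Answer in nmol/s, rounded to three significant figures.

[S]/(Km+[S]) = 64.6/81.30 = 0.7946, the fractional saturation.
v = 0.7946 × Vmax = 0.7946 × 7.93 = 6.30 nmol/s.

6.30 nmol/s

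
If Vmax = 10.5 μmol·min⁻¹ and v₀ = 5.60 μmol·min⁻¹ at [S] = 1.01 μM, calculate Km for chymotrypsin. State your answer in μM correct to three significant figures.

0.884 μM

From v = Vmax[S]/(Km+[S]), Km = [S](Vmax − v)/v.
Km = 1.01 × (10.5 − 5.60) / 5.60 = 4.949/5.60 = 0.884 μM.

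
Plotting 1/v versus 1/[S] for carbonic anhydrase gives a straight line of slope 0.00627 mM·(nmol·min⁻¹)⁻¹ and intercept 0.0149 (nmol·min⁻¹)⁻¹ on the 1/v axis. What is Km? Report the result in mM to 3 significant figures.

0.421 mM

y-intercept = 1/Vmax ⇒ Vmax = 67.1 nmol·min⁻¹; slope = Km/Vmax ⇒ Km = slope × Vmax.
Km = 0.00627 × 67.1 = 0.421 mM.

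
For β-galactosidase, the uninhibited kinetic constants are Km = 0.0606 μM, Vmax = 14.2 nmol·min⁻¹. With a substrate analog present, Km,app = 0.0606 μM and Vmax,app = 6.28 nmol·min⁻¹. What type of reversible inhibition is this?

Vmax decreases (14.2 → 6.28 nmol·min⁻¹) while Km is unchanged — pure noncompetitive inhibition.

noncompetitive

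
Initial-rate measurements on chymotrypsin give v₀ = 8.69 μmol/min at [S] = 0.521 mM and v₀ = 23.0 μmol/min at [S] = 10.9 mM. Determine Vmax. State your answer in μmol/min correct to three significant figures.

In reciprocal form, 1/v = (Km/Vmax)·(1/[S]) + 1/Vmax. The two points give (1/[S], 1/v) = (1.919, 0.1151) and (0.09174, 0.04348).
Slope = (0.1151 − 0.04348)/(1.919 − 0.09174) = 0.03917; intercept = 0.1151 − 0.03917×1.919 = 0.03988.
Vmax = 1/intercept = 25.1 μmol/min; Km = slope × Vmax = 0.03917 × 25.1 = 0.982 mM.

25.1 μmol/min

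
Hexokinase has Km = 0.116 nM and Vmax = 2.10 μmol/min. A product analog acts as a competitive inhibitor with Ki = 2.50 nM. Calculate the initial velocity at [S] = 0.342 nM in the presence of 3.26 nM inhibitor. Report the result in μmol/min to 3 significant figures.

1.18 μmol/min

α = 1 + [I]/Ki = 1 + 3.26/2.50 = 2.304.
For a competitive inhibitor, Vmax is unchanged and the apparent Km becomes α·Km: Km,app = 0.267 nM, Vmax,app = 2.10 μmol/min.
v = Vmax,app·[S]/(Km,app + [S]) = 2.10 × 0.342/(0.267 + 0.342) = 1.18 μmol/min.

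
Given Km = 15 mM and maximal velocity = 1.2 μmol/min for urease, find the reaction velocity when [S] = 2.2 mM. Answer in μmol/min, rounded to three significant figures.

0.153 μmol/min

[S]/(Km+[S]) = 2.2/17.20 = 0.1279, the fractional saturation.
v = 0.1279 × Vmax = 0.1279 × 1.2 = 0.153 μmol/min.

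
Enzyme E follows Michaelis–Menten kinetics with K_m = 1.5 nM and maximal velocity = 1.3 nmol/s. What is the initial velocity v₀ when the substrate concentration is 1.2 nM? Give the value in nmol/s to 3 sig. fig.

[S]/(Km+[S]) = 1.2/2.700 = 0.4444, the fractional saturation.
v = 0.4444 × Vmax = 0.4444 × 1.3 = 0.578 nmol/s.

0.578 nmol/s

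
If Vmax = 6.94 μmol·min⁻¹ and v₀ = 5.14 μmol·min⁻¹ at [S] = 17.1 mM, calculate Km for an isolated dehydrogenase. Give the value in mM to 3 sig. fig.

From v = Vmax[S]/(Km+[S]), Km = [S](Vmax − v)/v.
Km = 17.1 × (6.94 − 5.14) / 5.14 = 30.78/5.14 = 5.99 mM.

5.99 mM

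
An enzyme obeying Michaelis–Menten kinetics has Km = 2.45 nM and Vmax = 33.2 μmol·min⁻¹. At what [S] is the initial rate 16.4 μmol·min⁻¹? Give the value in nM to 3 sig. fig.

Rearranging v = Vmax[S]/(Km+[S]) gives [S] = Km·v/(Vmax − v).
[S] = 2.45 × 16.4 / (33.2 − 16.4) = 40.18/16.80 = 2.39 nM.

2.39 nM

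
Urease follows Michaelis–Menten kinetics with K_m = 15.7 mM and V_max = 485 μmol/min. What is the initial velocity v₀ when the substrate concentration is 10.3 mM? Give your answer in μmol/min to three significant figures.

[S]/(Km+[S]) = 10.3/26.00 = 0.3962, the fractional saturation.
v = 0.3962 × Vmax = 0.3962 × 485 = 192 μmol/min.

192 μmol/min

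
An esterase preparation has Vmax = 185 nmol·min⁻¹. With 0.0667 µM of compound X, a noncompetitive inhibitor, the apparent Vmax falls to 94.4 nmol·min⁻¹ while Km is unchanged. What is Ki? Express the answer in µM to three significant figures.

0.0695 µM

Noncompetitive: Vmax,app = Vmax/α with α = 1 + [I]/Ki.
α = Vmax/Vmax,app = 185/94.4 = 1.960.
Ki = [I]/(α − 1) = 0.0667/0.9597 = 0.0695 µM.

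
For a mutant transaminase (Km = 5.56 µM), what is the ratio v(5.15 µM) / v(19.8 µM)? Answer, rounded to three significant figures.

0.616

Since Vmax cancels, v₂/v₁ = [S]₂(Km+[S]₁) / [S]₁(Km+[S]₂).
= 5.15×(5.56+19.8) / (19.8×(5.56+5.15)) = 130.6/212.1 = 0.616.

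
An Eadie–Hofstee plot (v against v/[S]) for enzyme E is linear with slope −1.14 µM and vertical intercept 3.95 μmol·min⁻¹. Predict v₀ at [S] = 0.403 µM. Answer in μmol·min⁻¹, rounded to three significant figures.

In the Eadie–Hofstee form v = Vmax − Km·(v/[S]), the slope is −Km and the intercept is Vmax, so Km = 1.14 µM and Vmax = 3.95 μmol·min⁻¹.
v = 3.95 × 0.403/(1.14 + 0.403) = 1.03 μmol·min⁻¹.

1.03 μmol·min⁻¹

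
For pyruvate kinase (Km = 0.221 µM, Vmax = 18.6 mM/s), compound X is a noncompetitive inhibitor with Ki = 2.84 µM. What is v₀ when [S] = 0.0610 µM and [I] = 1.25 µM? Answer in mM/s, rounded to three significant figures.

2.79 mM/s

With α = 1 + [I]/Ki = 1 + 1.25/2.84 = 1.440, the noncompetitive rate law is v = (Vmax/α)·[S] / (Km + [S]).
v = (18.6/1.440)×0.0610 / (0.221 + 0.0610) = 0.7878/0.2820 = 2.79 mM/s.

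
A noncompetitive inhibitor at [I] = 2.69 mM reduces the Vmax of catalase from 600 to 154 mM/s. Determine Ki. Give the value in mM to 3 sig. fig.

0.929 mM

Noncompetitive: Vmax,app = Vmax/α with α = 1 + [I]/Ki.
α = Vmax/Vmax,app = 600/154 = 3.896.
Ki = [I]/(α − 1) = 2.69/2.896 = 0.929 mM.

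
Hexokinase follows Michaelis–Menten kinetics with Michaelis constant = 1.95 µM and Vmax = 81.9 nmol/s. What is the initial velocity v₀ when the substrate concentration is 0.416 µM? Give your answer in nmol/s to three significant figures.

14.4 nmol/s

v = Vmax·[S]/(Km + [S]) = 81.9 × 0.416 / (1.95 + 0.416)
  = 34.07 / 2.366 = 14.4 nmol/s.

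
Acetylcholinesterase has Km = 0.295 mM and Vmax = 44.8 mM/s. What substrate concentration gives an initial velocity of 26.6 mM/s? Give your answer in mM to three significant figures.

0.431 mM

The required fractional saturation is v/Vmax = 26.6/44.8 = 0.5938.
Then [S]/(Km+[S]) = 0.5938 ⇒ [S] = 0.295 × 0.5938/(1 − 0.5938) = 0.431 mM.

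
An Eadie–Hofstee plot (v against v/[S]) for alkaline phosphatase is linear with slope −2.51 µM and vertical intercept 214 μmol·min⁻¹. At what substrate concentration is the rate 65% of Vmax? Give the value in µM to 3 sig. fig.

The Eadie–Hofstee slope gives Km = 2.51 µM (slope = −Km).
v/Vmax = [S]/(Km+[S]) = 0.65 ⇒ [S] = Km·0.65/(1−0.65) = 2.51 × 1.857 = 4.66 µM.

4.66 µM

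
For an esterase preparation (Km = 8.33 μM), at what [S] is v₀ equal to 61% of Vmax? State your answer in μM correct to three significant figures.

v/Vmax = [S]/(Km+[S]) = 0.61, so [S] = Km·0.61/(1 − 0.61) = 8.33 × 1.564.
[S] = 13.0 μM.

13.0 μM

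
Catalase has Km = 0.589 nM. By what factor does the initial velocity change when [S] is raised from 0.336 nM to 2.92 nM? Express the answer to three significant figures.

The fractional saturations are [S]/(Km+[S]) = 0.336/0.9250 = 0.3632 and 2.92/3.509 = 0.8321.
v₂/v₁ is just their ratio: 0.8321/0.3632 = 2.29.

2.29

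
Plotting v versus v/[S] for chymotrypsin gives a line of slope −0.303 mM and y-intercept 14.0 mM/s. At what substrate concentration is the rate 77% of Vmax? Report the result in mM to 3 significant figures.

The Eadie–Hofstee slope gives Km = 0.303 mM (slope = −Km).
v/Vmax = [S]/(Km+[S]) = 0.77 ⇒ [S] = Km·0.77/(1−0.77) = 0.303 × 3.348 = 1.01 mM.

1.01 mM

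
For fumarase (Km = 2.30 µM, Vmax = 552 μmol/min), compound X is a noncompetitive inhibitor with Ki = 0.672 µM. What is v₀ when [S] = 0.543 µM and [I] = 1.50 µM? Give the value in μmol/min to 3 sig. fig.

32.6 μmol/min

α = 1 + [I]/Ki = 1 + 1.50/0.672 = 3.232.
For a noncompetitive inhibitor, Vmax is reduced to Vmax/α while Km is unchanged: Km,app = 2.30 µM, Vmax,app = 171 μmol/min.
v = Vmax,app·[S]/(Km,app + [S]) = 171 × 0.543/(2.30 + 0.543) = 32.6 μmol/min.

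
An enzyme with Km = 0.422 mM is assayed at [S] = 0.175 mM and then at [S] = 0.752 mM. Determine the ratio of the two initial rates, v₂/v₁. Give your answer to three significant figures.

Since Vmax cancels, v₂/v₁ = [S]₂(Km+[S]₁) / [S]₁(Km+[S]₂).
= 0.752×(0.422+0.175) / (0.175×(0.422+0.752)) = 0.4489/0.2054 = 2.19.

2.19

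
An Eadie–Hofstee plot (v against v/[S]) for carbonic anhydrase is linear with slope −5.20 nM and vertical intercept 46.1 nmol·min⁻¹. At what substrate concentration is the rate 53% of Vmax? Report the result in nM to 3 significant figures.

The Eadie–Hofstee slope gives Km = 5.20 nM (slope = −Km).
v/Vmax = [S]/(Km+[S]) = 0.53 ⇒ [S] = Km·0.53/(1−0.53) = 5.20 × 1.128 = 5.86 nM.

5.86 nM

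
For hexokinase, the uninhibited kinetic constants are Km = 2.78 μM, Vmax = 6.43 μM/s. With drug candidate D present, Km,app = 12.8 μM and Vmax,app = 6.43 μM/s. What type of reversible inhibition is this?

competitive

Km increases (2.78 → 12.8 μM) while Vmax is unchanged — the hallmark of competitive inhibition.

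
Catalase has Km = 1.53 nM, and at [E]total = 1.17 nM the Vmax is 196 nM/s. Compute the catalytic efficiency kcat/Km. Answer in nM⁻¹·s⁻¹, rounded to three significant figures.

kcat = Vmax/[E]total = 196/1.17 = 168 s⁻¹.
kcat/Km = 168/1.53 = 109 nM⁻¹·s⁻¹.

109 nM⁻¹·s⁻¹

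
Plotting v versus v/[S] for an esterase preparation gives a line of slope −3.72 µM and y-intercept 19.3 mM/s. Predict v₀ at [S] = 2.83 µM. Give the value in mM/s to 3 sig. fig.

8.34 mM/s

In the Eadie–Hofstee form v = Vmax − Km·(v/[S]), the slope is −Km and the intercept is Vmax, so Km = 3.72 µM and Vmax = 19.3 mM/s.
v = 19.3 × 2.83/(3.72 + 2.83) = 8.34 mM/s.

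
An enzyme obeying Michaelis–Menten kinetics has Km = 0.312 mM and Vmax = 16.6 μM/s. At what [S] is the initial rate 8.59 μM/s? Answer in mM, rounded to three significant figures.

0.335 mM

Rearranging v = Vmax[S]/(Km+[S]) gives [S] = Km·v/(Vmax − v).
[S] = 0.312 × 8.59 / (16.6 − 8.59) = 2.680/8.010 = 0.335 mM.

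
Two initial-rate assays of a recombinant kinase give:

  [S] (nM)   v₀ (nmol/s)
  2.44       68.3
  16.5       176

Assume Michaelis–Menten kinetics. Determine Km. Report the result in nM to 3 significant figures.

6.22 nM

From v = Vmax[S]/(Km+[S]), each point gives Vmax = v(Km+[S])/[S].
Equating: 68.3(Km+2.44)/2.44 = 176(Km+16.5)/16.5.
27.99·Km + 68.3 = 10.67·Km + 176, so (27.99 − 10.67)·Km = 176 − 68.3.
Km = 107.7/17.33 = 6.22 nM; then Vmax = 68.3(6.22+2.44)/2.44 = 242 nmol/s.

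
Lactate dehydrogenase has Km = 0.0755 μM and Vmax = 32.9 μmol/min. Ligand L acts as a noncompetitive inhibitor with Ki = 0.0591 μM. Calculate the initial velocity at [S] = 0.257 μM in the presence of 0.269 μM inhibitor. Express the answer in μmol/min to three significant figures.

4.58 μmol/min

α = 1 + [I]/Ki = 1 + 0.269/0.0591 = 5.552.
For a noncompetitive inhibitor, Vmax is reduced to Vmax/α while Km is unchanged: Km,app = 0.0755 μM, Vmax,app = 5.93 μmol/min.
v = Vmax,app·[S]/(Km,app + [S]) = 5.93 × 0.257/(0.0755 + 0.257) = 4.58 μmol/min.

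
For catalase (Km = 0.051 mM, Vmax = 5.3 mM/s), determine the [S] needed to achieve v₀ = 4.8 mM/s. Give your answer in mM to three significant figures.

Rearranging v = Vmax[S]/(Km+[S]) gives [S] = Km·v/(Vmax − v).
[S] = 0.051 × 4.8 / (5.3 − 4.8) = 0.2448/0.5000 = 0.490 mM.

0.490 mM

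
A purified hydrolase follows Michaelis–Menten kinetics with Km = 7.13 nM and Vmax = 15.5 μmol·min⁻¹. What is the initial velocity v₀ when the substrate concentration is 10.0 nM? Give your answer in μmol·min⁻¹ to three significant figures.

[S]/(Km+[S]) = 10.0/17.13 = 0.5838, the fractional saturation.
v = 0.5838 × Vmax = 0.5838 × 15.5 = 9.05 μmol·min⁻¹.

9.05 μmol·min⁻¹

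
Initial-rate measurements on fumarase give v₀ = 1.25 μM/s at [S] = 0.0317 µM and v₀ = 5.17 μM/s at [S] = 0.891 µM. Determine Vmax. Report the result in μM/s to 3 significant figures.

5.85 μM/s

From v = Vmax[S]/(Km+[S]), each point gives Vmax = v(Km+[S])/[S].
Equating: 1.25(Km+0.0317)/0.0317 = 5.17(Km+0.891)/0.891.
39.43·Km + 1.25 = 5.802·Km + 5.17, so (39.43 − 5.802)·Km = 5.17 − 1.25.
Km = 3.920/33.63 = 0.117 µM; then Vmax = 1.25(0.117+0.0317)/0.0317 = 5.85 μM/s.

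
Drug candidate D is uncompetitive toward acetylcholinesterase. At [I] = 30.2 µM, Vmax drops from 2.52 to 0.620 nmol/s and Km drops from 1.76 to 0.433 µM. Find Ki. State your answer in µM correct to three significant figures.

9.85 µM

Uncompetitive: Vmax,app = Vmax/α (and Km,app = Km/α) with α = 1 + [I]/Ki.
α = Vmax/Vmax,app = 2.52/0.620 = 4.065.
Ki = [I]/(α − 1) = 30.2/3.065 = 9.85 µM.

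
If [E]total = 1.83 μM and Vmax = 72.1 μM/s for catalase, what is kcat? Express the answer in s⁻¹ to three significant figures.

39.4 s⁻¹

kcat = Vmax/[E]total = 72.1 μM/s / 1.83 μM = 39.4 s⁻¹.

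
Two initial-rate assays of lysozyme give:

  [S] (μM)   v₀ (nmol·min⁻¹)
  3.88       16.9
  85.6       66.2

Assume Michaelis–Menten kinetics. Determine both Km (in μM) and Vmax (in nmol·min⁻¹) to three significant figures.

Km = 13.8 μM; Vmax = 76.8 nmol·min⁻¹

From v = Vmax[S]/(Km+[S]), each point gives Vmax = v(Km+[S])/[S].
Equating: 16.9(Km+3.88)/3.88 = 66.2(Km+85.6)/85.6.
4.356·Km + 16.9 = 0.7734·Km + 66.2, so (4.356 − 0.7734)·Km = 66.2 − 16.9.
Km = 49.30/3.582 = 13.8 μM; then Vmax = 16.9(13.8+3.88)/3.88 = 76.8 nmol·min⁻¹.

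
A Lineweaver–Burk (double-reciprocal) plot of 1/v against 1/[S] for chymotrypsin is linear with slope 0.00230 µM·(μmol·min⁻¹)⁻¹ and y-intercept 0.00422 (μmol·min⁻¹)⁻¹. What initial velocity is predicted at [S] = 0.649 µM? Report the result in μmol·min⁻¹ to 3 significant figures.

129 μmol·min⁻¹

The y-intercept is 1/Vmax, so Vmax = 1/0.00422 = 237 μmol·min⁻¹.
The slope is Km/Vmax, so Km = 0.00230 × 237 = 0.545 µM.
Then v = 237 × 0.649/(0.545 + 0.649) = 129 μmol·min⁻¹.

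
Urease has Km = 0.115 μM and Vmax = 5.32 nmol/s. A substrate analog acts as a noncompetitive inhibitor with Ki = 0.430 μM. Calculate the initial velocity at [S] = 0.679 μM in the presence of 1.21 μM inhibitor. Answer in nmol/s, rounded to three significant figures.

With α = 1 + [I]/Ki = 1 + 1.21/0.430 = 3.814, the noncompetitive rate law is v = (Vmax/α)·[S] / (Km + [S]).
v = (5.32/3.814)×0.679 / (0.115 + 0.679) = 0.9471/0.7940 = 1.19 nmol/s.

1.19 nmol/s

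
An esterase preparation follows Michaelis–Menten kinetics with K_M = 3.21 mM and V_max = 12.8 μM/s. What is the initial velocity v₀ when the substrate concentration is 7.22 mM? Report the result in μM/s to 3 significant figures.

[S]/(Km+[S]) = 7.22/10.43 = 0.6922, the fractional saturation.
v = 0.6922 × Vmax = 0.6922 × 12.8 = 8.86 μM/s.

8.86 μM/s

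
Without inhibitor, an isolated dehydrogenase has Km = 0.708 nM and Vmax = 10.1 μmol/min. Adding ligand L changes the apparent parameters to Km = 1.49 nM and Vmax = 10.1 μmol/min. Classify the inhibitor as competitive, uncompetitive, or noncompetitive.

competitive

Km increases (0.708 → 1.49 nM) while Vmax is unchanged — the hallmark of competitive inhibition.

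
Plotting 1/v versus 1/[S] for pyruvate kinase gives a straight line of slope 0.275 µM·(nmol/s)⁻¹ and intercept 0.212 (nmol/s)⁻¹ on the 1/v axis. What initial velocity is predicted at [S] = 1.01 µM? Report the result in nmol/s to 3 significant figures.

2.06 nmol/s

The y-intercept is 1/Vmax, so Vmax = 1/0.212 = 4.72 nmol/s.
The slope is Km/Vmax, so Km = 0.275 × 4.72 = 1.30 µM.
Then v = 4.72 × 1.01/(1.30 + 1.01) = 2.06 nmol/s.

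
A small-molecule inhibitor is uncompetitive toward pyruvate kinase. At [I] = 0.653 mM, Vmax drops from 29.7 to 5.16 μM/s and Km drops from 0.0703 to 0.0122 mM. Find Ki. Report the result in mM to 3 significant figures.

Uncompetitive: Vmax,app = Vmax/α (and Km,app = Km/α) with α = 1 + [I]/Ki.
α = Vmax/Vmax,app = 29.7/5.16 = 5.756.
Since α = 1 + [I]/Ki, [I]/Ki = 5.756 − 1 = 4.756 and Ki = 0.653/4.756 = 0.137 mM.

0.137 mM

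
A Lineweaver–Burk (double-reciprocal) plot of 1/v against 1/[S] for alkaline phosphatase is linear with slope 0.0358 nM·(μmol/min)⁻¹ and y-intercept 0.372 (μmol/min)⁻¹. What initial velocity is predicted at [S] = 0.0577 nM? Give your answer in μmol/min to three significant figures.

The y-intercept is 1/Vmax, so Vmax = 1/0.372 = 2.69 μmol/min.
The slope is Km/Vmax, so Km = 0.0358 × 2.69 = 0.0962 nM.
Then v = 2.69 × 0.0577/(0.0962 + 0.0577) = 1.01 μmol/min.

1.01 μmol/min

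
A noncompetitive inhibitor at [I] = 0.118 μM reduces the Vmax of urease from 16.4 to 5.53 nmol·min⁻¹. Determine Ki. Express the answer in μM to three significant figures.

Noncompetitive: Vmax,app = Vmax/α with α = 1 + [I]/Ki.
α = Vmax/Vmax,app = 16.4/5.53 = 2.966.
Since α = 1 + [I]/Ki, [I]/Ki = 2.966 − 1 = 1.966 and Ki = 0.118/1.966 = 0.0600 μM.

0.0600 μM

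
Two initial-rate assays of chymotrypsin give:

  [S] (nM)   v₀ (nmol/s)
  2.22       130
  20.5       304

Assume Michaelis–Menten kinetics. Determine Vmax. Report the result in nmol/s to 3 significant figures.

363 nmol/s

From v = Vmax[S]/(Km+[S]), each point gives Vmax = v(Km+[S])/[S].
Equating: 130(Km+2.22)/2.22 = 304(Km+20.5)/20.5.
58.56·Km + 130 = 14.83·Km + 304, so (58.56 − 14.83)·Km = 304 − 130.
Km = 174.0/43.73 = 3.98 nM; then Vmax = 130(3.98+2.22)/2.22 = 363 nmol/s.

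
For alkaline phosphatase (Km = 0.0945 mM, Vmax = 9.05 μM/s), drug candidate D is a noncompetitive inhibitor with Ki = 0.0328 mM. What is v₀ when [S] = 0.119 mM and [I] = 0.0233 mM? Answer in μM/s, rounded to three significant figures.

2.95 μM/s

With α = 1 + [I]/Ki = 1 + 0.0233/0.0328 = 1.710, the noncompetitive rate law is v = (Vmax/α)·[S] / (Km + [S]).
v = (9.05/1.710)×0.119 / (0.0945 + 0.119) = 0.6297/0.2135 = 2.95 μM/s.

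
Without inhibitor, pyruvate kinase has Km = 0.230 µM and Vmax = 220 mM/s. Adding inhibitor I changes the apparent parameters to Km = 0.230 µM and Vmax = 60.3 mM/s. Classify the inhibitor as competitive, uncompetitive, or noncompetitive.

noncompetitive

Vmax decreases (220 → 60.3 mM/s) while Km is unchanged — pure noncompetitive inhibition.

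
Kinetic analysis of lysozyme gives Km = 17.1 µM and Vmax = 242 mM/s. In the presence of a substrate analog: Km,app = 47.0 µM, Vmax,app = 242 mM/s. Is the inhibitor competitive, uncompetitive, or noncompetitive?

Km increases (17.1 → 47.0 µM) while Vmax is unchanged — the hallmark of competitive inhibition.

competitive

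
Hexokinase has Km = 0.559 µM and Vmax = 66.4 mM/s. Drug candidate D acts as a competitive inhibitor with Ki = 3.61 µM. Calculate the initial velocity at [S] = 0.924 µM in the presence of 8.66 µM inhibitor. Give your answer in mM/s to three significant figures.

21.7 mM/s

With α = 1 + [I]/Ki = 1 + 8.66/3.61 = 3.399, the competitive rate law is v = Vmax[S] / (αKm + [S]).
v = 66.4×0.924 / (3.399×0.559 + 0.924) = 61.35/2.824 = 21.7 mM/s.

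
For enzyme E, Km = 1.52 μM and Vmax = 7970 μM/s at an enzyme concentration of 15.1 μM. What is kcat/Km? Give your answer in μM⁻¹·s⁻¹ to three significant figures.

kcat = Vmax/[E]total = 7970/15.1 = 528 s⁻¹.
kcat/Km = 528/1.52 = 347 μM⁻¹·s⁻¹.

347 μM⁻¹·s⁻¹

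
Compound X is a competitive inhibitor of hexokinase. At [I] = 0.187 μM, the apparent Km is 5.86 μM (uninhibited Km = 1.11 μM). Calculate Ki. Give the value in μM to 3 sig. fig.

Competitive: Km,app = α·Km with α = 1 + [I]/Ki.
α = Km,app/Km = 5.86/1.11 = 5.279.
Ki = [I]/(α − 1) = 0.187/4.279 = 0.0437 μM.

0.0437 μM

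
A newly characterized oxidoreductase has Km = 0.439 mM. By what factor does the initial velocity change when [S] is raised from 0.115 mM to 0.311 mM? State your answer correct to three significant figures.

2.00

The fractional saturations are [S]/(Km+[S]) = 0.115/0.5540 = 0.2076 and 0.311/0.7500 = 0.4147.
v₂/v₁ is just their ratio: 0.4147/0.2076 = 2.00.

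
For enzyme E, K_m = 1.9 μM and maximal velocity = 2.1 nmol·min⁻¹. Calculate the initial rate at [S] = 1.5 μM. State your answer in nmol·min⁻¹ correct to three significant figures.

0.926 nmol·min⁻¹

v = Vmax·[S]/(Km + [S]) = 2.1 × 1.5 / (1.9 + 1.5)
  = 3.150 / 3.400 = 0.926 nmol·min⁻¹.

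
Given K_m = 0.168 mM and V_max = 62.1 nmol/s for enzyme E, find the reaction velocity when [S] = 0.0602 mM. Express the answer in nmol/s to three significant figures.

v = Vmax·[S]/(Km + [S]) = 62.1 × 0.0602 / (0.168 + 0.0602)
  = 3.738 / 0.2282 = 16.4 nmol/s.

16.4 nmol/s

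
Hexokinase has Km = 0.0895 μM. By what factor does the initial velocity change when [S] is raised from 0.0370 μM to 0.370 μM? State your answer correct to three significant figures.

The fractional saturations are [S]/(Km+[S]) = 0.0370/0.1265 = 0.2925 and 0.370/0.4595 = 0.8052.
v₂/v₁ is just their ratio: 0.8052/0.2925 = 2.75.

2.75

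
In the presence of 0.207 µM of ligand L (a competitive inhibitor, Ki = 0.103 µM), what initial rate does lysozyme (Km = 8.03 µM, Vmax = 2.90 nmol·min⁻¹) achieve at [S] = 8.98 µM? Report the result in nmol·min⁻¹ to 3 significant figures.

With α = 1 + [I]/Ki = 1 + 0.207/0.103 = 3.010, the competitive rate law is v = Vmax[S] / (αKm + [S]).
v = 2.90×8.98 / (3.010×8.03 + 8.98) = 26.04/33.15 = 0.786 nmol·min⁻¹.

0.786 nmol·min⁻¹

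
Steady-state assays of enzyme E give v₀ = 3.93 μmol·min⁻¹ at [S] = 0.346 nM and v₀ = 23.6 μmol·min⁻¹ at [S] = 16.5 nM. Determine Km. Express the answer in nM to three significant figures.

In reciprocal form, 1/v = (Km/Vmax)·(1/[S]) + 1/Vmax. The two points give (1/[S], 1/v) = (2.890, 0.2545) and (0.06061, 0.04237).
Slope = (0.2545 − 0.04237)/(2.890 − 0.06061) = 0.07495; intercept = 0.2545 − 0.07495×2.890 = 0.03783.
Vmax = 1/intercept = 26.4 μmol·min⁻¹; Km = slope × Vmax = 0.07495 × 26.4 = 1.98 nM.

1.98 nM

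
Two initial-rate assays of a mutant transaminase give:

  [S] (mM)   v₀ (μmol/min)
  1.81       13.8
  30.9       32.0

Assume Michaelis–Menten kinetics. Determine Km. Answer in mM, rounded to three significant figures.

In reciprocal form, 1/v = (Km/Vmax)·(1/[S]) + 1/Vmax. The two points give (1/[S], 1/v) = (0.5525, 0.07246) and (0.03236, 0.03125).
Slope = (0.07246 − 0.03125)/(0.5525 − 0.03236) = 0.07924; intercept = 0.07246 − 0.07924×0.5525 = 0.02869.
Vmax = 1/intercept = 34.9 μmol/min; Km = slope × Vmax = 0.07924 × 34.9 = 2.76 mM.

2.76 mM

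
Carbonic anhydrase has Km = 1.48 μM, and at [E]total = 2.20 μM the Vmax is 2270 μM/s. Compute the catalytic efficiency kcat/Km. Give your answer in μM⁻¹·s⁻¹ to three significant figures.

kcat = Vmax/[E]total = 2270/2.20 = 1030 s⁻¹.
kcat/Km = 1030/1.48 = 697 μM⁻¹·s⁻¹.

697 μM⁻¹·s⁻¹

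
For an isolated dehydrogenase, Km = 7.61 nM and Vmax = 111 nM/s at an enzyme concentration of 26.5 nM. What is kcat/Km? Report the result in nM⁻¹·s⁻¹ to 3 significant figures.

0.550 nM⁻¹·s⁻¹

kcat = Vmax/[E]total = 111/26.5 = 4.19 s⁻¹.
kcat/Km = 4.19/7.61 = 0.550 nM⁻¹·s⁻¹.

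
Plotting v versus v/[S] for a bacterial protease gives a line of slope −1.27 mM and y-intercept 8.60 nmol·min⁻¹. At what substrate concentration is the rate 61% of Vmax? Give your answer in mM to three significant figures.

The Eadie–Hofstee slope gives Km = 1.27 mM (slope = −Km).
v/Vmax = [S]/(Km+[S]) = 0.61 ⇒ [S] = Km·0.61/(1−0.61) = 1.27 × 1.564 = 1.99 mM.

1.99 mM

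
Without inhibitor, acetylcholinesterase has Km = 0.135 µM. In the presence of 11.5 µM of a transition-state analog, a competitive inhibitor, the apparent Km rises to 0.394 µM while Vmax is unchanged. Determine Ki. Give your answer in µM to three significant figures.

Competitive: Km,app = α·Km with α = 1 + [I]/Ki.
α = Km,app/Km = 0.394/0.135 = 2.919.
Ki = [I]/(α − 1) = 11.5/1.919 = 5.99 µM.

5.99 µM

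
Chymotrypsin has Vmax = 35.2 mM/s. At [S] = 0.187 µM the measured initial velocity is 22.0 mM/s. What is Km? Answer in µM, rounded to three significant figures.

0.112 µM

From v = Vmax[S]/(Km+[S]), Km = [S](Vmax − v)/v.
Km = 0.187 × (35.2 − 22.0) / 22.0 = 2.468/22.0 = 0.112 µM.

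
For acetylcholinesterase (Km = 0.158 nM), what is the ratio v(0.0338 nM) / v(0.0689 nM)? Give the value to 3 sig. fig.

0.580

The fractional saturations are [S]/(Km+[S]) = 0.0689/0.2269 = 0.3037 and 0.0338/0.1918 = 0.1762.
v₂/v₁ is just their ratio: 0.1762/0.3037 = 0.580.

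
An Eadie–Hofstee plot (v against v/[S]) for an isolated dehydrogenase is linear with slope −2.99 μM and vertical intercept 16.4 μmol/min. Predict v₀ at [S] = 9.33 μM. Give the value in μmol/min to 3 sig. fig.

12.4 μmol/min

In the Eadie–Hofstee form v = Vmax − Km·(v/[S]), the slope is −Km and the intercept is Vmax, so Km = 2.99 μM and Vmax = 16.4 μmol/min.
v = 16.4 × 9.33/(2.99 + 9.33) = 12.4 μmol/min.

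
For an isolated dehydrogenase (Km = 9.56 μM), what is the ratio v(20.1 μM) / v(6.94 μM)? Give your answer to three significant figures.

1.61

Since Vmax cancels, v₂/v₁ = [S]₂(Km+[S]₁) / [S]₁(Km+[S]₂).
= 20.1×(9.56+6.94) / (6.94×(9.56+20.1)) = 331.7/205.8 = 1.61.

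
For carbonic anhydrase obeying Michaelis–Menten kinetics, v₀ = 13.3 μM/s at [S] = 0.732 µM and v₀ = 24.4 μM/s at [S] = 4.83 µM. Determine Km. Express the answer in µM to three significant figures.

In reciprocal form, 1/v = (Km/Vmax)·(1/[S]) + 1/Vmax. The two points give (1/[S], 1/v) = (1.366, 0.07519) and (0.2070, 0.04098).
Slope = (0.07519 − 0.04098)/(1.366 − 0.2070) = 0.02951; intercept = 0.07519 − 0.02951×1.366 = 0.03487.
Vmax = 1/intercept = 28.7 μM/s; Km = slope × Vmax = 0.02951 × 28.7 = 0.846 µM.

0.846 µM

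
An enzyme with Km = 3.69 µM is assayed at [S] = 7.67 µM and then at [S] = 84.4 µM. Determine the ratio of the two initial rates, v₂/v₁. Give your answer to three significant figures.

1.42

Since Vmax cancels, v₂/v₁ = [S]₂(Km+[S]₁) / [S]₁(Km+[S]₂).
= 84.4×(3.69+7.67) / (7.67×(3.69+84.4)) = 958.8/675.7 = 1.42.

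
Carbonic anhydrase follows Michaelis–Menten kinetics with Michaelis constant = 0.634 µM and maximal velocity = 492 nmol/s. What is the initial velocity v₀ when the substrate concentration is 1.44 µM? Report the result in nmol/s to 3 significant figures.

[S]/(Km+[S]) = 1.44/2.074 = 0.6943, the fractional saturation.
v = 0.6943 × Vmax = 0.6943 × 492 = 342 nmol/s.

342 nmol/s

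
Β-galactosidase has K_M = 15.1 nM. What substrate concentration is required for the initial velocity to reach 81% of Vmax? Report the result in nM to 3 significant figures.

64.4 nM

v/Vmax = [S]/(Km+[S]) = 0.81, so [S] = Km·0.81/(1 − 0.81) = 15.1 × 4.263.
[S] = 64.4 nM.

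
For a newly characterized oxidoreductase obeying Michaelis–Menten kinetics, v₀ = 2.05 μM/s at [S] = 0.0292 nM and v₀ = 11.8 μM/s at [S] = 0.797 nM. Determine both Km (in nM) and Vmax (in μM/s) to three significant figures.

From v = Vmax[S]/(Km+[S]), each point gives Vmax = v(Km+[S])/[S].
Equating: 2.05(Km+0.0292)/0.0292 = 11.8(Km+0.797)/0.797.
70.21·Km + 2.05 = 14.81·Km + 11.8, so (70.21 − 14.81)·Km = 11.8 − 2.05.
Km = 9.750/55.40 = 0.176 nM; then Vmax = 2.05(0.176+0.0292)/0.0292 = 14.4 μM/s.

Km = 0.176 nM; Vmax = 14.4 μM/s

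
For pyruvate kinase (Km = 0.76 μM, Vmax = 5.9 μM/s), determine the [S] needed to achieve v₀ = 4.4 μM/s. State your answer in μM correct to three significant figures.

2.23 μM

Rearranging v = Vmax[S]/(Km+[S]) gives [S] = Km·v/(Vmax − v).
[S] = 0.76 × 4.4 / (5.9 − 4.4) = 3.344/1.500 = 2.23 μM.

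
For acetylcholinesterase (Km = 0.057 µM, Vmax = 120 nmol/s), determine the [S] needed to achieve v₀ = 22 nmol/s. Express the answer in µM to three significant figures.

Rearranging v = Vmax[S]/(Km+[S]) gives [S] = Km·v/(Vmax − v).
[S] = 0.057 × 22 / (120 − 22) = 1.254/98.00 = 0.0128 µM.

0.0128 µM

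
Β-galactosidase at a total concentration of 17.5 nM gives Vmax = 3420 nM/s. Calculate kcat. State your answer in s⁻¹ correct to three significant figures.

195 s⁻¹

kcat = Vmax/[E]total = 3420 nM/s / 17.5 nM = 195 s⁻¹.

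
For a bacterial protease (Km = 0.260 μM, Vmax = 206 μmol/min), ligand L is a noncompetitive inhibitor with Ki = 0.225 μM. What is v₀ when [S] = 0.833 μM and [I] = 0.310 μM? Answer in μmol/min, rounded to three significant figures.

α = 1 + [I]/Ki = 1 + 0.310/0.225 = 2.378.
For a noncompetitive inhibitor, Vmax is reduced to Vmax/α while Km is unchanged: Km,app = 0.260 μM, Vmax,app = 86.6 μmol/min.
v = Vmax,app·[S]/(Km,app + [S]) = 86.6 × 0.833/(0.260 + 0.833) = 66.0 μmol/min.

66.0 μmol/min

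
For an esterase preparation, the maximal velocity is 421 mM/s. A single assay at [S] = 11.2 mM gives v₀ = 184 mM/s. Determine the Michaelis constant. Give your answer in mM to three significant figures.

14.4 mM

From v = Vmax[S]/(Km+[S]), Km = [S](Vmax − v)/v.
Km = 11.2 × (421 − 184) / 184 = 2654/184 = 14.4 mM.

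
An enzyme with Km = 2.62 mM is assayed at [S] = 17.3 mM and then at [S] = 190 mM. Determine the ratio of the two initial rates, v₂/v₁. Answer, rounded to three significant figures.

1.14

Since Vmax cancels, v₂/v₁ = [S]₂(Km+[S]₁) / [S]₁(Km+[S]₂).
= 190×(2.62+17.3) / (17.3×(2.62+190)) = 3785/3332 = 1.14.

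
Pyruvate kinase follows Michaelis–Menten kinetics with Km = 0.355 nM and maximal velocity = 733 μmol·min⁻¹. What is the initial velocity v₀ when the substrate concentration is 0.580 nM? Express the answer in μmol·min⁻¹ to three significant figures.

455 μmol·min⁻¹

[S]/(Km+[S]) = 0.580/0.9350 = 0.6203, the fractional saturation.
v = 0.6203 × Vmax = 0.6203 × 733 = 455 μmol·min⁻¹.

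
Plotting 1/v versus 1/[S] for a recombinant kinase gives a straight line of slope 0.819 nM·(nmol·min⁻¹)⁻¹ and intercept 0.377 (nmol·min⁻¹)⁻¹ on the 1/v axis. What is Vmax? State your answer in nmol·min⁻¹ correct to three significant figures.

The y-intercept of a Lineweaver–Burk plot equals 1/Vmax, so Vmax = 1/0.377 = 2.65 nmol·min⁻¹.

2.65 nmol·min⁻¹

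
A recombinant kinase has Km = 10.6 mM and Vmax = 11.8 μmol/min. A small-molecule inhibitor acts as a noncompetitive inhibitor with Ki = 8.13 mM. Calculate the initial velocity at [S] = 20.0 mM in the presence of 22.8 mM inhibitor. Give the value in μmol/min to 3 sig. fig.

2.03 μmol/min

α = 1 + [I]/Ki = 1 + 22.8/8.13 = 3.804.
For a noncompetitive inhibitor, Vmax is reduced to Vmax/α while Km is unchanged: Km,app = 10.6 mM, Vmax,app = 3.10 μmol/min.
v = Vmax,app·[S]/(Km,app + [S]) = 3.10 × 20.0/(10.6 + 20.0) = 2.03 μmol/min.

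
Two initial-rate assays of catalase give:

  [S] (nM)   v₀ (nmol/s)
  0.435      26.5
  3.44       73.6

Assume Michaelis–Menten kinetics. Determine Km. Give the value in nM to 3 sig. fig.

1.19 nM

In reciprocal form, 1/v = (Km/Vmax)·(1/[S]) + 1/Vmax. The two points give (1/[S], 1/v) = (2.299, 0.03774) and (0.2907, 0.01359).
Slope = (0.03774 − 0.01359)/(2.299 − 0.2907) = 0.01203; intercept = 0.03774 − 0.01203×2.299 = 0.01009.
Vmax = 1/intercept = 99.1 nmol/s; Km = slope × Vmax = 0.01203 × 99.1 = 1.19 nM.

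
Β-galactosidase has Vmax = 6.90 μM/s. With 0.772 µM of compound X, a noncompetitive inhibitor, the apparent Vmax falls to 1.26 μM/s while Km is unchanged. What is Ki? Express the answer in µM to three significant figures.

0.172 µM

Noncompetitive: Vmax,app = Vmax/α with α = 1 + [I]/Ki.
α = Vmax/Vmax,app = 6.90/1.26 = 5.476.
Since α = 1 + [I]/Ki, [I]/Ki = 5.476 − 1 = 4.476 and Ki = 0.772/4.476 = 0.172 µM.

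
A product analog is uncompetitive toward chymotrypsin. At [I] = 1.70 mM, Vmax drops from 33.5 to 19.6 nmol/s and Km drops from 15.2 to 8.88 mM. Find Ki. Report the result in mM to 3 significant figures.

2.40 mM

Uncompetitive: Vmax,app = Vmax/α (and Km,app = Km/α) with α = 1 + [I]/Ki.
α = Vmax/Vmax,app = 33.5/19.6 = 1.709.
Since α = 1 + [I]/Ki, [I]/Ki = 1.709 − 1 = 0.7092 and Ki = 1.70/0.7092 = 2.40 mM.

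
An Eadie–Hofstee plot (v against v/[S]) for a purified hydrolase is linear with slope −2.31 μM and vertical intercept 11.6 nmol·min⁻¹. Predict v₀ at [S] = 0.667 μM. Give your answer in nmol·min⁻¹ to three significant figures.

2.60 nmol·min⁻¹

In the Eadie–Hofstee form v = Vmax − Km·(v/[S]), the slope is −Km and the intercept is Vmax, so Km = 2.31 μM and Vmax = 11.6 nmol·min⁻¹.
v = 11.6 × 0.667/(2.31 + 0.667) = 2.60 nmol·min⁻¹.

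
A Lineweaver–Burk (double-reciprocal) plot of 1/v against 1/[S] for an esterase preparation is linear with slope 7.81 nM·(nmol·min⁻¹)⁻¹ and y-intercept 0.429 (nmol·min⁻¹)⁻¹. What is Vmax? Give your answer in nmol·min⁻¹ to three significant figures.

2.33 nmol·min⁻¹

The y-intercept of a Lineweaver–Burk plot equals 1/Vmax, so Vmax = 1/0.429 = 2.33 nmol·min⁻¹.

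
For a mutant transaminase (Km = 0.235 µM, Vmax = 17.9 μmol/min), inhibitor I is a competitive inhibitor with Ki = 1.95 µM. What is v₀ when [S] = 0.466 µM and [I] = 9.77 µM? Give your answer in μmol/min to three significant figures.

4.44 μmol/min

With α = 1 + [I]/Ki = 1 + 9.77/1.95 = 6.010, the competitive rate law is v = Vmax[S] / (αKm + [S]).
v = 17.9×0.466 / (6.010×0.235 + 0.466) = 8.341/1.878 = 4.44 μmol/min.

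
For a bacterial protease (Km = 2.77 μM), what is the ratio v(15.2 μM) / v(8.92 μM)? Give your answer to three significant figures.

1.11

Since Vmax cancels, v₂/v₁ = [S]₂(Km+[S]₁) / [S]₁(Km+[S]₂).
= 15.2×(2.77+8.92) / (8.92×(2.77+15.2)) = 177.7/160.3 = 1.11.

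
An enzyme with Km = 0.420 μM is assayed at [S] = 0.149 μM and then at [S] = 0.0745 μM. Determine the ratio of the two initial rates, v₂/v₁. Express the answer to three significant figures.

0.575

Since Vmax cancels, v₂/v₁ = [S]₂(Km+[S]₁) / [S]₁(Km+[S]₂).
= 0.0745×(0.420+0.149) / (0.149×(0.420+0.0745)) = 0.04239/0.07368 = 0.575.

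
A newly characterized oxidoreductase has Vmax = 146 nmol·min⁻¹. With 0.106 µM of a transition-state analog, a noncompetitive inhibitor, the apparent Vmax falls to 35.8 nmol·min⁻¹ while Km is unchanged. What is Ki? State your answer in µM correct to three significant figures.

Noncompetitive: Vmax,app = Vmax/α with α = 1 + [I]/Ki.
α = Vmax/Vmax,app = 146/35.8 = 4.078.
Ki = [I]/(α − 1) = 0.106/3.078 = 0.0344 µM.

0.0344 µM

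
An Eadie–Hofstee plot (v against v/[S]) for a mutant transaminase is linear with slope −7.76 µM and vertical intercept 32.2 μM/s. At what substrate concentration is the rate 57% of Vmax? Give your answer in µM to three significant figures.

10.3 µM

The Eadie–Hofstee slope gives Km = 7.76 µM (slope = −Km).
v/Vmax = [S]/(Km+[S]) = 0.57 ⇒ [S] = Km·0.57/(1−0.57) = 7.76 × 1.326 = 10.3 µM.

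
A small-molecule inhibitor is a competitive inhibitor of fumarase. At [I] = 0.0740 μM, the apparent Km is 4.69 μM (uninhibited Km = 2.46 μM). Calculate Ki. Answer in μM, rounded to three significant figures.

Competitive: Km,app = α·Km with α = 1 + [I]/Ki.
α = Km,app/Km = 4.69/2.46 = 1.907.
Since α = 1 + [I]/Ki, [I]/Ki = 1.907 − 1 = 0.9065 and Ki = 0.0740/0.9065 = 0.0816 μM.

0.0816 μM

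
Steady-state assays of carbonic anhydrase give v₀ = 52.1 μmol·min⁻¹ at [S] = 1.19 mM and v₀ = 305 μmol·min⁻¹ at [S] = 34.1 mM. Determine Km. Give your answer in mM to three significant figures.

7.26 mM

From v = Vmax[S]/(Km+[S]), each point gives Vmax = v(Km+[S])/[S].
Equating: 52.1(Km+1.19)/1.19 = 305(Km+34.1)/34.1.
43.78·Km + 52.1 = 8.944·Km + 305, so (43.78 − 8.944)·Km = 305 − 52.1.
Km = 252.9/34.84 = 7.26 mM; then Vmax = 52.1(7.26+1.19)/1.19 = 370 μmol·min⁻¹.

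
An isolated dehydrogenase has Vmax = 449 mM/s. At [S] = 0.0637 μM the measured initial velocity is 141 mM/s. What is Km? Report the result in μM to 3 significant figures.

From v = Vmax[S]/(Km+[S]), Km = [S](Vmax − v)/v.
Km = 0.0637 × (449 − 141) / 141 = 19.62/141 = 0.139 μM.

0.139 μM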